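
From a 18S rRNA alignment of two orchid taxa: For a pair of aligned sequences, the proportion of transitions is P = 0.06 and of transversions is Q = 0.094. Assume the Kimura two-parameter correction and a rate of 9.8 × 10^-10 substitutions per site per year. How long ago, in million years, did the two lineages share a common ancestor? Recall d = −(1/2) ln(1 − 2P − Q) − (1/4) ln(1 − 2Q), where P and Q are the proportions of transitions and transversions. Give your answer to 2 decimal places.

87.99

Under the Kimura two-parameter model, d = −½ ln(1 − 2P − Q) − ¼ ln(1 − 2Q).
1 − 2P − Q = 0.786, giving −½ ln(0.786) = 0.120399.
1 − 2Q = 0.812, giving −¼ ln(0.812) = 0.052064.
d = 0.120399 + 0.052064 = 0.172463.
Under a molecular clock d = 2μt, so t = d/(2μ) = 0.172463 / (2 × 9.8 × 10^-10) = 87.99 million years.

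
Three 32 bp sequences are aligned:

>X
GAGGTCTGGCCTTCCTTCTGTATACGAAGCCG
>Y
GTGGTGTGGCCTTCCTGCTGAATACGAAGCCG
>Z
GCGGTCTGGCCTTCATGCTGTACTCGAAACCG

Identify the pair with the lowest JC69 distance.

X and Y

X–Y: 4/32 differ, p = 0.125, d = 0.137.
X–Z: 6/32 differ, p = 0.188, d = 0.216.
Y–Z: 7/32 differ, p = 0.219, d = 0.259.
The smallest distance is between X and Y.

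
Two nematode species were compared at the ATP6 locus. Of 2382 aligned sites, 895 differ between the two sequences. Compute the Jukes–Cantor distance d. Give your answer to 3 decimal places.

0.521

p = 895/2382 ≈ 0.375735.
d = −(3/4) ln(1 − 4p/3) = −0.75 ln(1 − 0.50098) = −0.75 ln(0.49902)
  = −0.75 × (-0.695109) = 0.521332 substitutions/site.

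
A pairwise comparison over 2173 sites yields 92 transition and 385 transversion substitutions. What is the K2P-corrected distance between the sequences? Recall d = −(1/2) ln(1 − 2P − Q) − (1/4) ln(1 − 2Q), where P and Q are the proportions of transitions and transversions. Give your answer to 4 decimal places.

P = 92/2173 ≈ 0.042338 and Q = 385/2173 ≈ 0.177174.
Under the Kimura two-parameter model, d = −½ ln(1 − 2P − Q) − ¼ ln(1 − 2Q).
1 − 2P − Q = 0.73815, giving −½ ln(0.73815) = 0.151804.
1 − 2Q = 0.645652, giving −¼ ln(0.645652) = 0.109374.
d = 0.151804 + 0.109374 = 0.261178.

0.2612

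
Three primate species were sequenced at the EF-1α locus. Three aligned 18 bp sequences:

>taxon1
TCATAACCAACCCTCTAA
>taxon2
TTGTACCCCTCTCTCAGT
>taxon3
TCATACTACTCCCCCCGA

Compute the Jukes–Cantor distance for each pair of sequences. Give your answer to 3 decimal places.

taxon1–taxon2: 9/18 sites differ → p = 0.5, d = −0.75 ln(1 − 0.666667) = 0.823960 ≈ 0.824.
taxon1–taxon3: 8/18 sites differ → p ≈ 0.444444, d = −0.75 ln(1 − 0.592592) = 0.673455 ≈ 0.673.
taxon2–taxon3: 8/18 sites differ → p ≈ 0.444444, d = −0.75 ln(1 − 0.592592) = 0.673455 ≈ 0.673.

d(taxon1,taxon2) = 0.824, d(taxon1,taxon3) = 0.673, d(taxon2,taxon3) = 0.673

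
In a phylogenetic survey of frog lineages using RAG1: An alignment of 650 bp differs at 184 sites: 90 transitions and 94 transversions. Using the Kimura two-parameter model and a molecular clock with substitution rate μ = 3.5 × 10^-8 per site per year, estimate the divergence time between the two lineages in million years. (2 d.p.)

P = 90/650 ≈ 0.138462 and Q = 94/650 ≈ 0.144615.
Under the Kimura two-parameter model, d = −½ ln(1 − 2P − Q) − ¼ ln(1 − 2Q).
1 − 2P − Q = 0.578461, giving −½ ln(0.578461) = 0.273692.
1 − 2Q = 0.71077, giving −¼ ln(0.71077) = 0.085352.
d = 0.273692 + 0.085352 = 0.359044.
Under a molecular clock d = 2μt, so t = d/(2μ) = 0.359044 / (2 × 3.5 × 10^-8) = 5.13 million years.

5.13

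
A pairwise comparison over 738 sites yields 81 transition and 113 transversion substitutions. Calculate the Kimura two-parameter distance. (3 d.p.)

0.325

P = 81/738 ≈ 0.109756 and Q = 113/738 ≈ 0.153117.
Under the Kimura two-parameter model, d = −½ ln(1 − 2P − Q) − ¼ ln(1 − 2Q).
1 − 2P − Q = 0.627371, giving −½ ln(0.627371) = 0.233109.
1 − 2Q = 0.693766, giving −¼ ln(0.693766) = 0.091405.
d = 0.233109 + 0.091405 = 0.324514.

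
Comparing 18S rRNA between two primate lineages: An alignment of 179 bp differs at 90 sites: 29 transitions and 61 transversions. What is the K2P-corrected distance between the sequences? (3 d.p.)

P = 29/179 ≈ 0.162011 and Q = 61/179 ≈ 0.340782.
Under the Kimura two-parameter model, d = −½ ln(1 − 2P − Q) − ¼ ln(1 − 2Q).
1 − 2P − Q = 0.335196, giving −½ ln(0.335196) = 0.546520.
1 − 2Q = 0.318436, giving −¼ ln(0.318436) = 0.286083.
d = 0.546520 + 0.286083 = 0.832603.

0.833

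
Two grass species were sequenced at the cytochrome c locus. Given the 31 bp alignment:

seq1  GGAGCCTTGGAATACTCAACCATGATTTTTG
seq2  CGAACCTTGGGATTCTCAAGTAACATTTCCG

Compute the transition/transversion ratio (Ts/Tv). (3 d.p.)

Transitions are A↔G and C↔T; transversions are all other mismatches.
Transitions: 5. Transversions: 5.
R = 5/5 = 1.000.

1.000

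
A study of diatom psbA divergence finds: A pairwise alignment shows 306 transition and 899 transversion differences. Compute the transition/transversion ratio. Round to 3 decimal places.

R = 306/899 = 0.340378… ≈ 0.340 (to 3 d.p.).

0.340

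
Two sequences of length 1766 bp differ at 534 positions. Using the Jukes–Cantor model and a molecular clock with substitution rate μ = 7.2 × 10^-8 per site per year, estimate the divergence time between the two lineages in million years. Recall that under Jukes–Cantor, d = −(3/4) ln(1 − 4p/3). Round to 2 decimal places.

p = 534/1766 ≈ 0.302378.
d = −(3/4) ln(1 − 4p/3) = −0.75 ln(1 − 0.403171) = −0.75 ln(0.596829)
  = −0.75 × (-0.516125) = 0.387094 substitutions/site.
Under a molecular clock d = 2μt, so t = d/(2μ) = 0.387094 / (2 × 7.2 × 10^-8) = 2.69 million years.

2.69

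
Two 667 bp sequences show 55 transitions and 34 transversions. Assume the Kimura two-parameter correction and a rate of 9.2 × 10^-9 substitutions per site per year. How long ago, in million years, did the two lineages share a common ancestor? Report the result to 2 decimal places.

8.07

P = 55/667 ≈ 0.082459 and Q = 34/667 ≈ 0.050975.
Under the Kimura two-parameter model, d = −½ ln(1 − 2P − Q) − ¼ ln(1 − 2Q).
1 − 2P − Q = 0.784107, giving −½ ln(0.784107) = 0.121605.
1 − 2Q = 0.89805, giving −¼ ln(0.89805) = 0.026882.
d = 0.121605 + 0.026882 = 0.148487.
Under a molecular clock d = 2μt, so t = d/(2μ) = 0.148487 / (2 × 9.2 × 10^-9) = 8.07 million years.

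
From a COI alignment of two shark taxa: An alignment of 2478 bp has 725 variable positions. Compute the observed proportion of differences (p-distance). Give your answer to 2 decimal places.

p = 725/2478 = 0.292574… ≈ 0.29 (to 2 d.p.).

0.29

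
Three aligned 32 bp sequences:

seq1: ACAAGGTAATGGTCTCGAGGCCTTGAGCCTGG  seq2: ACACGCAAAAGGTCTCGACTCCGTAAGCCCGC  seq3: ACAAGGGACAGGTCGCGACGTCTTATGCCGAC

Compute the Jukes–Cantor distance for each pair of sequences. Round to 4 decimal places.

seq1–seq2: 10/32 sites differ → p = 0.3125, d = −0.75 ln(1 − 0.416667) = 0.404248 ≈ 0.4042.
seq1–seq3: 11/32 sites differ → p = 0.34375, d = −0.75 ln(1 − 0.458333) = 0.459828 ≈ 0.4598.
seq2–seq3: 11/32 sites differ → p = 0.34375, d = −0.75 ln(1 − 0.458333) = 0.459828 ≈ 0.4598.

d(seq1,seq2) = 0.4042, d(seq1,seq3) = 0.4598, d(seq2,seq3) = 0.4598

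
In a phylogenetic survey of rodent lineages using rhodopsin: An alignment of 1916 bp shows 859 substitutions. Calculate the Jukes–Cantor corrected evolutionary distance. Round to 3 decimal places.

0.683

p = 859/1916 ≈ 0.44833.
d = −(3/4) ln(1 − 4p/3) = −0.75 ln(1 − 0.597773) = −0.75 ln(0.402227)
  = −0.75 × (-0.910739) = 0.683054 substitutions/site.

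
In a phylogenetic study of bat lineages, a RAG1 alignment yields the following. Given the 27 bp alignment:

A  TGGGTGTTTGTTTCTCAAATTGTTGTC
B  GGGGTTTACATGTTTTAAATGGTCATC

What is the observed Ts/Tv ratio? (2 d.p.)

Transitions are A↔G and C↔T; transversions are all other mismatches.
Transitions: 6. Transversions: 5.
R = 6/5 = 1.20.

1.20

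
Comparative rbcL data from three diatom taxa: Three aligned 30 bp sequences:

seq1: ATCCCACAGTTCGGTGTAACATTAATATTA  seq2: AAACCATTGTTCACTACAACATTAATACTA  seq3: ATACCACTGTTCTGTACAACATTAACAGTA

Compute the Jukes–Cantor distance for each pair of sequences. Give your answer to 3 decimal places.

d(seq1,seq2) = 0.383, d(seq1,seq3) = 0.280, d(seq2,seq3) = 0.233

seq1–seq2: 9/30 sites differ → p = 0.3, d = −0.75 ln(1 − 0.4) = 0.383119 ≈ 0.383.
seq1–seq3: 7/30 sites differ → p ≈ 0.233333, d = −0.75 ln(1 − 0.311111) = 0.279506 ≈ 0.280.
seq2–seq3: 6/30 sites differ → p = 0.2, d = −0.75 ln(1 − 0.266667) = 0.232617 ≈ 0.233.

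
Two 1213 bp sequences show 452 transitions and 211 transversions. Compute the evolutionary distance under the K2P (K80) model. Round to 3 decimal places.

P = 452/1213 ≈ 0.37263 and Q = 211/1213 ≈ 0.173949.
Under the Kimura two-parameter model, d = −½ ln(1 − 2P − Q) − ¼ ln(1 − 2Q).
1 − 2P − Q = 0.080791, giving −½ ln(0.080791) = 1.257945.
1 − 2Q = 0.652102, giving −¼ ln(0.652102) = 0.106889.
d = 1.257945 + 0.106889 = 1.364834.

1.365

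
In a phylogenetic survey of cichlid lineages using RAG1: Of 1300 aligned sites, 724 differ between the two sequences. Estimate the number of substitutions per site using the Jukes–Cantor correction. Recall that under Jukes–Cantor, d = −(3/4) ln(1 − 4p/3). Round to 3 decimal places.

p = 724/1300 ≈ 0.556923.
d = −(3/4) ln(1 − 4p/3) = −0.75 ln(1 − 0.742564) = −0.75 ln(0.257436)
  = −0.75 × (-1.356984) = 1.017738 substitutions/site.

1.018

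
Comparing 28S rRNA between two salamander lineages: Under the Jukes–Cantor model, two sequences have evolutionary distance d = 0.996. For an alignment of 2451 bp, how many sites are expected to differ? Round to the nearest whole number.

Invert JC69: p = (3/4)(1 − e^(−4d/3)) = 0.75 × (1 − e^(-1.328)) = 0.75 × (1 − 0.265007) = 0.551245.
Expected differing sites = pL ≈ 0.551245 × 2451 = 1351.101495 ≈ 1351.

1351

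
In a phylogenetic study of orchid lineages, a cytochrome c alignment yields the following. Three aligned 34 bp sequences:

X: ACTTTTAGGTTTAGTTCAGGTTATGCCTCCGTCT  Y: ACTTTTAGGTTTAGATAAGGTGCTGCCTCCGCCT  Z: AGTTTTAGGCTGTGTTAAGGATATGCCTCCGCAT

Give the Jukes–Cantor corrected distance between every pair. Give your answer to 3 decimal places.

X–Y: 5/34 sites differ → p ≈ 0.147059, d = −0.75 ln(1 − 0.196079) = 0.163691 ≈ 0.164.
X–Z: 8/34 sites differ → p ≈ 0.235294, d = −0.75 ln(1 − 0.313725) = 0.282358 ≈ 0.282.
Y–Z: 9/34 sites differ → p ≈ 0.264706, d = −0.75 ln(1 − 0.352941) = 0.326488 ≈ 0.326.

d(X,Y) = 0.164, d(X,Z) = 0.282, d(Y,Z) = 0.326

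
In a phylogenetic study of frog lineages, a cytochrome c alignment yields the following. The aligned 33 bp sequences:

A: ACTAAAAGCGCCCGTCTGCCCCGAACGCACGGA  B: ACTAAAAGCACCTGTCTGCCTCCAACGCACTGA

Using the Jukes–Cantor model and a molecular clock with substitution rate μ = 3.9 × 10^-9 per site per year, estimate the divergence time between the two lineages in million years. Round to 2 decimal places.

21.70

The sequences differ at 5 of 33 sites (10, 13, 21, 23, 31), so p = 5/33 ≈ 0.151515.
d = −(3/4) ln(1 − 4p/3) = −0.75 ln(1 − 0.20202) = −0.75 ln(0.79798)
  = −0.75 × (-0.225672) = 0.169254 substitutions/site.
Under a molecular clock d = 2μt, so t = d/(2μ) = 0.169254 / (2 × 3.9 × 10^-9) = 21.70 million years.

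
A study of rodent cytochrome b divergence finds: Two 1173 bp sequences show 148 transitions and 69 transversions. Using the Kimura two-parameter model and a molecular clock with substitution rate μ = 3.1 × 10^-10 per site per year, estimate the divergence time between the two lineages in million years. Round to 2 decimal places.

351.08

P = 148/1173 ≈ 0.126172 and Q = 69/1173 ≈ 0.058824.
Under the Kimura two-parameter model, d = −½ ln(1 − 2P − Q) − ¼ ln(1 − 2Q).
1 − 2P − Q = 0.688832, giving −½ ln(0.688832) = 0.186379.
1 − 2Q = 0.882352, giving −¼ ln(0.882352) = 0.031291.
d = 0.186379 + 0.031291 = 0.217670.
Under a molecular clock d = 2μt, so t = d/(2μ) = 0.217670 / (2 × 3.1 × 10^-10) = 351.08 million years.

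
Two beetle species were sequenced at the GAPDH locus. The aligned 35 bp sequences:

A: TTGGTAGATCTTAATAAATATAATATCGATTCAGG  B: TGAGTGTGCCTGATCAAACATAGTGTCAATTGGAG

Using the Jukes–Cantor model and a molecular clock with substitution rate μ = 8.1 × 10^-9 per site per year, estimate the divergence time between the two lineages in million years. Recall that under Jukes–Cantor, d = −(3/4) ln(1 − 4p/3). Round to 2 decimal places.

43.54

The sequences differ at 16 of 35 sites, so p = 16/35 ≈ 0.457143.
d = −(3/4) ln(1 − 4p/3) = −0.75 ln(1 − 0.609524) = −0.75 ln(0.390476)
  = −0.75 × (-0.940389) = 0.705292 substitutions/site.
Under a molecular clock d = 2μt, so t = d/(2μ) = 0.705292 / (2 × 8.1 × 10^-9) = 43.54 million years.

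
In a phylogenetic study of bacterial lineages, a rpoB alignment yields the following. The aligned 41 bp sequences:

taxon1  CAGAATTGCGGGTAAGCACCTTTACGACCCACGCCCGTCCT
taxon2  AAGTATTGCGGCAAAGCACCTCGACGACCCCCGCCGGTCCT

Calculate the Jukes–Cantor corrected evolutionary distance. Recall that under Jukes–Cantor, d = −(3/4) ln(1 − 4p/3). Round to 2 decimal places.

0.23

The sequences differ at 8 of 41 sites (1, 4, 12, 13, 22, 23, 31, 36), so p = 8/41 ≈ 0.195122.
d = −(3/4) ln(1 − 4p/3) = −0.75 ln(1 − 0.260163) = −0.75 ln(0.739837)
  = −0.75 × (-0.301325) = 0.225994 substitutions/site.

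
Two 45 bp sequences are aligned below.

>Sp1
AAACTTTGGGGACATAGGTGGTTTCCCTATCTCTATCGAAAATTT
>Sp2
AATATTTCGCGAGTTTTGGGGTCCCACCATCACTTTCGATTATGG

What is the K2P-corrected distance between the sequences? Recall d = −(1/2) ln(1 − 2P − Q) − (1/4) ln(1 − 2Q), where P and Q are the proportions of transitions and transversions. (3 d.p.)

Of 45 sites, 3 differences are transitions and 16 are transversions, so P = 3/45 ≈ 0.066667 and Q = 16/45 ≈ 0.355556.
Under the Kimura two-parameter model, d = −½ ln(1 − 2P − Q) − ¼ ln(1 − 2Q).
1 − 2P − Q = 0.51111, giving −½ ln(0.51111) = 0.335585.
1 − 2Q = 0.288888, giving −¼ ln(0.288888) = 0.310429.
d = 0.335585 + 0.310429 = 0.646014.

0.646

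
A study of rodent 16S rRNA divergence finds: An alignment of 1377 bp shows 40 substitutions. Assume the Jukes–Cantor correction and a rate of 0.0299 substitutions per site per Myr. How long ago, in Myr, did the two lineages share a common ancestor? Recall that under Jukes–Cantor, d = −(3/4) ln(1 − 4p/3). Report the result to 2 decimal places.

0.50

p = 40/1377 ≈ 0.029049.
d = −(3/4) ln(1 − 4p/3) = −0.75 ln(1 − 0.038732) = −0.75 ln(0.961268)
  = −0.75 × (-0.039502) = 0.029627 substitutions/site.
Under a molecular clock d = 2μt, so t = d/(2μ) = 0.029627 / (2 × 0.0299) = 0.50 Myr.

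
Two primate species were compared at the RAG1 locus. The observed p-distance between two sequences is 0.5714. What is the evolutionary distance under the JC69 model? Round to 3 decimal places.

d = −(3/4) ln(1 − 4p/3) = −0.75 ln(1 − 0.761867) = −0.75 ln(0.238133)
  = −0.75 × (-1.434926) = 1.076195 substitutions/site.

1.076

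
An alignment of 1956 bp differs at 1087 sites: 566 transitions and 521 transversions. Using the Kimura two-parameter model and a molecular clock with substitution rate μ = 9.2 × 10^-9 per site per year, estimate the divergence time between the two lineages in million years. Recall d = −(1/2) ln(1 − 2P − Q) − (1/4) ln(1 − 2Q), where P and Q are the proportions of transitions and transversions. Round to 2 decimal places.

61.01

P = 566/1956 ≈ 0.289366 and Q = 521/1956 ≈ 0.26636.
Under the Kimura two-parameter model, d = −½ ln(1 − 2P − Q) − ¼ ln(1 − 2Q).
1 − 2P − Q = 0.154908, giving −½ ln(0.154908) = 0.932462.
1 − 2Q = 0.46728, giving −¼ ln(0.46728) = 0.190207.
d = 0.932462 + 0.190207 = 1.122669.
Under a molecular clock d = 2μt, so t = d/(2μ) = 1.122669 / (2 × 9.2 × 10^-9) = 61.01 million years.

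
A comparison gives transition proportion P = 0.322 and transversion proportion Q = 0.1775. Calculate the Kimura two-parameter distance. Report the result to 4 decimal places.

0.9712

Under the Kimura two-parameter model, d = −½ ln(1 − 2P − Q) − ¼ ln(1 − 2Q).
1 − 2P − Q = 0.1785, giving −½ ln(0.1785) = 0.861583.
1 − 2Q = 0.645, giving −¼ ln(0.645) = 0.109626.
d = 0.861583 + 0.109626 = 0.971209.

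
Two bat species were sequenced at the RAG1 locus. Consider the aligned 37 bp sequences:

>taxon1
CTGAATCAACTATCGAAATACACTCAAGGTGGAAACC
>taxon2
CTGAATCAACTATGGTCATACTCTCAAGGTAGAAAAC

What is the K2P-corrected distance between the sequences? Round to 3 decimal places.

Of 37 sites, 1 differences are transitions and 5 are transversions, so P = 1/37 ≈ 0.027027 and Q = 5/37 ≈ 0.135135.
Under the Kimura two-parameter model, d = −½ ln(1 − 2P − Q) − ¼ ln(1 − 2Q).
1 − 2P − Q = 0.810811, giving −½ ln(0.810811) = 0.104860.
1 − 2Q = 0.72973, giving −¼ ln(0.72973) = 0.078770.
d = 0.104860 + 0.078770 = 0.183630.

0.184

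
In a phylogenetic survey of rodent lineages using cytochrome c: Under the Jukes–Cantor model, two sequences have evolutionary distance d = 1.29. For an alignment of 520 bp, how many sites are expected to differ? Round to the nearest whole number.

Invert JC69: p = (3/4)(1 − e^(−4d/3)) = 0.75 × (1 − e^(-1.72)) = 0.75 × (1 − 0.179066) = 0.615701.
Expected differing sites = pL ≈ 0.615701 × 520 = 320.16452 ≈ 320.

320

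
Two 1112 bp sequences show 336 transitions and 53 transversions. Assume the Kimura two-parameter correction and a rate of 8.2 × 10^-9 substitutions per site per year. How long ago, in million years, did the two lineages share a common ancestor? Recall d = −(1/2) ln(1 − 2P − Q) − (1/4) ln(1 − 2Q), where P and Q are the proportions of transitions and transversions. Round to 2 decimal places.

P = 336/1112 ≈ 0.302158 and Q = 53/1112 ≈ 0.047662.
Under the Kimura two-parameter model, d = −½ ln(1 − 2P − Q) − ¼ ln(1 − 2Q).
1 − 2P − Q = 0.348022, giving −½ ln(0.348022) = 0.527745.
1 − 2Q = 0.904676, giving −¼ ln(0.904676) = 0.025045.
d = 0.527745 + 0.025045 = 0.552790.
Under a molecular clock d = 2μt, so t = d/(2μ) = 0.552790 / (2 × 8.2 × 10^-9) = 33.71 million years.

33.71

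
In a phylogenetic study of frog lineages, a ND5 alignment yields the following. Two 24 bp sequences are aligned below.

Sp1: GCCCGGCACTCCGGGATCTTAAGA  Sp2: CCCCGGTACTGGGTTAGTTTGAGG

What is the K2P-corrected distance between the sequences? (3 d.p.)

Of 24 sites, 4 differences are transitions and 6 are transversions, so P = 4/24 ≈ 0.166667 and Q = 6/24 = 0.25.
Under the Kimura two-parameter model, d = −½ ln(1 − 2P − Q) − ¼ ln(1 − 2Q).
1 − 2P − Q = 0.416666, giving −½ ln(0.416666) = 0.437735.
1 − 2Q = 0.5, giving −¼ ln(0.5) = 0.173287.
d = 0.437735 + 0.173287 = 0.611022.

0.611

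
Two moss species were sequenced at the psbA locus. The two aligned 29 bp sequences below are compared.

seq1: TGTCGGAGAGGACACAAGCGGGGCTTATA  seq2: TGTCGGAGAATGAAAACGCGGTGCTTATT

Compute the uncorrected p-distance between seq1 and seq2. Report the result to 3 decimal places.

0.276

The sequences differ at 8 of 29 positions (sites 10, 11, 12, 13, 15, 17, 22, 29).
p = 8/29 = 0.275862… ≈ 0.276 (to 3 d.p.).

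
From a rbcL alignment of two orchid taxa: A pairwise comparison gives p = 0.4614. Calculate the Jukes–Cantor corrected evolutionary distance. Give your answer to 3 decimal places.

d = −(3/4) ln(1 − 4p/3) = −0.75 ln(1 − 0.6152) = −0.75 ln(0.3848)
  = −0.75 × (-0.955032) = 0.716274 substitutions/site.

0.716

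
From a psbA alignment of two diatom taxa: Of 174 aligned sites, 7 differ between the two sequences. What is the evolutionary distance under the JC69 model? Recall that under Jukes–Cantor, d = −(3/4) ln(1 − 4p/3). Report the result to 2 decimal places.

p = 7/174 ≈ 0.04023.
d = −(3/4) ln(1 − 4p/3) = −0.75 ln(1 − 0.05364) = −0.75 ln(0.94636)
  = −0.75 × (-0.055132) = 0.041349 substitutions/site.

0.04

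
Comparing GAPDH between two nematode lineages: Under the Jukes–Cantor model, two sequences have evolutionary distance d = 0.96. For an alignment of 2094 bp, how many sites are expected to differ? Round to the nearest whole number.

1134

Invert JC69: p = (3/4)(1 − e^(−4d/3)) = 0.75 × (1 − e^(-1.28)) = 0.75 × (1 − 0.278037) = 0.541472.
Expected differing sites = pL ≈ 0.541472 × 2094 = 1133.842368 ≈ 1134.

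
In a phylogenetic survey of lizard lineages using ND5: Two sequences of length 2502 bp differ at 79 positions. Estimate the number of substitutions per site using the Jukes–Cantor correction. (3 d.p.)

p = 79/2502 ≈ 0.031575.
d = −(3/4) ln(1 − 4p/3) = −0.75 ln(1 − 0.0421) = −0.75 ln(0.9579)
  = −0.75 × (-0.043012) = 0.032259 substitutions/site.

0.032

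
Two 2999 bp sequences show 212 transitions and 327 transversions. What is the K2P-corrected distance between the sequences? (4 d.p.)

0.2056

P = 212/2999 ≈ 0.07069 and Q = 327/2999 ≈ 0.109036.
Under the Kimura two-parameter model, d = −½ ln(1 − 2P − Q) − ¼ ln(1 − 2Q).
1 − 2P − Q = 0.749584, giving −½ ln(0.749584) = 0.144118.
1 − 2Q = 0.781928, giving −¼ ln(0.781928) = 0.061498.
d = 0.144118 + 0.061498 = 0.205616.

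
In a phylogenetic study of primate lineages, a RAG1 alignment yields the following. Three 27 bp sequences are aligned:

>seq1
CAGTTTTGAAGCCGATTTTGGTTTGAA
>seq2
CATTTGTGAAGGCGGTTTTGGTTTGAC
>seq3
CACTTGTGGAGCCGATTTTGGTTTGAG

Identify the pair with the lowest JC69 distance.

seq1 and seq3

seq1–seq2: 5/27 differ, p = 0.185, d = 0.213.
seq1–seq3: 4/27 differ, p = 0.148, d = 0.165.
seq2–seq3: 5/27 differ, p = 0.185, d = 0.213.
The smallest distance is between seq1 and seq3.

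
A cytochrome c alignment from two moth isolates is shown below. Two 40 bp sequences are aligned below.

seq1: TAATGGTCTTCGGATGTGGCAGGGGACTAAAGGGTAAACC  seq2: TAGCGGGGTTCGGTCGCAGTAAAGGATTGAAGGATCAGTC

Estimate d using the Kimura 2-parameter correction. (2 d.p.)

0.75

Of 40 sites, 13 differences are transitions and 4 are transversions, so P = 13/40 = 0.325 and Q = 4/40 = 0.1.
Under the Kimura two-parameter model, d = −½ ln(1 − 2P − Q) − ¼ ln(1 − 2Q).
1 − 2P − Q = 0.25, giving −½ ln(0.25) = 0.693147.
1 − 2Q = 0.8, giving −¼ ln(0.8) = 0.055786.
d = 0.693147 + 0.055786 = 0.748933.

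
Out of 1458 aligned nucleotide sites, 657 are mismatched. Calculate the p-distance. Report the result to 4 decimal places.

0.4506

p = 657/1458 = 0.450617… ≈ 0.4506 (to 4 d.p.).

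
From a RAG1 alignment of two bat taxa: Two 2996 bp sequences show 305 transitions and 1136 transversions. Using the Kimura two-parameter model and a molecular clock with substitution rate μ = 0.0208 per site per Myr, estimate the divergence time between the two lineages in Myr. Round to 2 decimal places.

19.04

P = 305/2996 ≈ 0.101802 and Q = 1136/2996 ≈ 0.379172.
Under the Kimura two-parameter model, d = −½ ln(1 − 2P − Q) − ¼ ln(1 − 2Q).
1 − 2P − Q = 0.417224, giving −½ ln(0.417224) = 0.437066.
1 − 2Q = 0.241656, giving −¼ ln(0.241656) = 0.355060.
d = 0.437066 + 0.355060 = 0.792126.
Under a molecular clock d = 2μt, so t = d/(2μ) = 0.792126 / (2 × 0.0208) = 19.04 Myr.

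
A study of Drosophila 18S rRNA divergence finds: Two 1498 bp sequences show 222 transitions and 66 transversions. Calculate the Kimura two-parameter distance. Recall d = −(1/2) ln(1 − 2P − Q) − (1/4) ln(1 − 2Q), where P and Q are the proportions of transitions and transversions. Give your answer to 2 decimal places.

P = 222/1498 ≈ 0.148198 and Q = 66/1498 ≈ 0.044059.
Under the Kimura two-parameter model, d = −½ ln(1 − 2P − Q) − ¼ ln(1 − 2Q).
1 − 2P − Q = 0.659545, giving −½ ln(0.659545) = 0.208103.
1 − 2Q = 0.911882, giving −¼ ln(0.911882) = 0.023061.
d = 0.208103 + 0.023061 = 0.231164.

0.23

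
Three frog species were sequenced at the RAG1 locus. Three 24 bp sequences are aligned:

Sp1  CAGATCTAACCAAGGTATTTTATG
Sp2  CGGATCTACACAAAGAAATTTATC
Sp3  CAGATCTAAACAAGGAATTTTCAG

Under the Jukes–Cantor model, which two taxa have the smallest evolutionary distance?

Sp1–Sp2: 7/24 differ, p = 0.292, d = 0.369.
Sp1–Sp3: 4/24 differ, p = 0.167, d = 0.188.
Sp2–Sp3: 7/24 differ, p = 0.292, d = 0.369.
The smallest distance is between Sp1 and Sp3.

Sp1 and Sp3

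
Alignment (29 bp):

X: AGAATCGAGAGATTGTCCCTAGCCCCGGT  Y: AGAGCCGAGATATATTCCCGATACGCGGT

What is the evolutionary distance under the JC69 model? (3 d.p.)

0.401

The sequences differ at 9 of 29 sites (4, 5, 11, 14, 15, 20, 22, 23, 25), so p = 9/29 ≈ 0.310345.
d = −(3/4) ln(1 − 4p/3) = −0.75 ln(1 − 0.413793) = −0.75 ln(0.586207)
  = −0.75 × (-0.534082) = 0.400562 substitutions/site.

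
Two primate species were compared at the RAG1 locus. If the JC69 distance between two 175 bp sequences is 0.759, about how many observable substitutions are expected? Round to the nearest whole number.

Invert JC69: p = (3/4)(1 − e^(−4d/3)) = 0.75 × (1 − e^(-1.012)) = 0.75 × (1 − 0.363491) = 0.477382.
Expected differing sites = pL ≈ 0.477382 × 175 = 83.54185 ≈ 84.

84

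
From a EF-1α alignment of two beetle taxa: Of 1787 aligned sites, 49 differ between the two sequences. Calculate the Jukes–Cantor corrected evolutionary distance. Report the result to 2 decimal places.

p = 49/1787 ≈ 0.02742.
d = −(3/4) ln(1 − 4p/3) = −0.75 ln(1 − 0.03656) = −0.75 ln(0.96344)
  = −0.75 × (-0.037245) = 0.027934 substitutions/site.

0.03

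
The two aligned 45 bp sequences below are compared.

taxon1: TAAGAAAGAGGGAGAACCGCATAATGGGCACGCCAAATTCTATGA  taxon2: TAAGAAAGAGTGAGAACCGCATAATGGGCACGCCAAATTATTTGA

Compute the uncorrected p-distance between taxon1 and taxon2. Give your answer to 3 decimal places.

The sequences differ at 3 of 45 positions (sites 11, 40, 42).
p = 3/45 = 0.066666… ≈ 0.067 (to 3 d.p.).

0.067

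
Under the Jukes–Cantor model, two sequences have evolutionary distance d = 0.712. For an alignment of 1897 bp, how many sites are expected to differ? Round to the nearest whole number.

872

Invert JC69: p = (3/4)(1 − e^(−4d/3)) = 0.75 × (1 − e^(-0.949333)) = 0.75 × (1 − 0.386999) = 0.459751.
Expected differing sites = pL ≈ 0.459751 × 1897 = 872.147647 ≈ 872.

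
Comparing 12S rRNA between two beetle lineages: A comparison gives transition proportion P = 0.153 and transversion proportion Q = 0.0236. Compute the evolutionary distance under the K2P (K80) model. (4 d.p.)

Under the Kimura two-parameter model, d = −½ ln(1 − 2P − Q) − ¼ ln(1 − 2Q).
1 − 2P − Q = 0.6704, giving −½ ln(0.6704) = 0.199940.
1 − 2Q = 0.9528, giving −¼ ln(0.9528) = 0.012088.
d = 0.199940 + 0.012088 = 0.212028.

0.2120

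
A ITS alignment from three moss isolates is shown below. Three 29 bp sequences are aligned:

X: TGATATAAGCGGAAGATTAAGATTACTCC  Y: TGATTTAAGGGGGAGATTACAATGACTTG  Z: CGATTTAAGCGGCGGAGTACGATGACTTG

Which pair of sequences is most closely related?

Y and Z

X–Y: 8/29 differ, p = 0.276, d = 0.344.
X–Z: 9/29 differ, p = 0.310, d = 0.401.
Y–Z: 6/29 differ, p = 0.207, d = 0.242.
The smallest distance is between Y and Z.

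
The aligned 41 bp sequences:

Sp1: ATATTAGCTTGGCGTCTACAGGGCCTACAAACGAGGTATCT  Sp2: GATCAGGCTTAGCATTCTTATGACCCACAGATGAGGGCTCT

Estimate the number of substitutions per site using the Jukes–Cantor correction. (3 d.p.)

The sequences differ at 19 of 41 sites, so p = 19/41 ≈ 0.463415.
d = −(3/4) ln(1 − 4p/3) = −0.75 ln(1 − 0.617887) = −0.75 ln(0.382113)
  = −0.75 × (-0.962039) = 0.721529 substitutions/site.

0.722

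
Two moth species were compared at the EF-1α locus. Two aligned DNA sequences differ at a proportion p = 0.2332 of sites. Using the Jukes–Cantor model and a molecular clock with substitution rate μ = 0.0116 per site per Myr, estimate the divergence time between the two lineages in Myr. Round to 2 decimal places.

d = −(3/4) ln(1 − 4p/3) = −0.75 ln(1 − 0.310933) = −0.75 ln(0.689067)
  = −0.75 × (-0.372417) = 0.279313 substitutions/site.
Under a molecular clock d = 2μt, so t = d/(2μ) = 0.279313 / (2 × 0.0116) = 12.04 Myr.

12.04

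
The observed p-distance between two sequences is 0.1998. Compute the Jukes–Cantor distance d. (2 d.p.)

d = −(3/4) ln(1 − 4p/3) = −0.75 ln(1 − 0.2664) = −0.75 ln(0.7336)
  = −0.75 × (-0.309791) = 0.232343 substitutions/site.

0.23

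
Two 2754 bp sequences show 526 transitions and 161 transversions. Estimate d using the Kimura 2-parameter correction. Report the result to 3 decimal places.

0.321

P = 526/2754 ≈ 0.190995 and Q = 161/2754 ≈ 0.05846.
Under the Kimura two-parameter model, d = −½ ln(1 − 2P − Q) − ¼ ln(1 − 2Q).
1 − 2P − Q = 0.55955, giving −½ ln(0.55955) = 0.290311.
1 − 2Q = 0.88308, giving −¼ ln(0.88308) = 0.031085.
d = 0.290311 + 0.031085 = 0.321396.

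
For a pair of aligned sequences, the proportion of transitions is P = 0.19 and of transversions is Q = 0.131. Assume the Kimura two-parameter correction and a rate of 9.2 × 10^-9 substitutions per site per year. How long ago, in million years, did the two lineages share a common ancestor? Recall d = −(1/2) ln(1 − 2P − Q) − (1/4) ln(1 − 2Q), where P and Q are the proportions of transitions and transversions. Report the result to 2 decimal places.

Under the Kimura two-parameter model, d = −½ ln(1 − 2P − Q) − ¼ ln(1 − 2Q).
1 − 2P − Q = 0.489, giving −½ ln(0.489) = 0.357696.
1 − 2Q = 0.738, giving −¼ ln(0.738) = 0.075953.
d = 0.357696 + 0.075953 = 0.433649.
Under a molecular clock d = 2μt, so t = d/(2μ) = 0.433649 / (2 × 9.2 × 10^-9) = 23.57 million years.

23.57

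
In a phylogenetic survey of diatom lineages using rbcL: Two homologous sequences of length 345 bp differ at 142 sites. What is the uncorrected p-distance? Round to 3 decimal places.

0.412

p = 142/345 = 0.411594… ≈ 0.412 (to 3 d.p.).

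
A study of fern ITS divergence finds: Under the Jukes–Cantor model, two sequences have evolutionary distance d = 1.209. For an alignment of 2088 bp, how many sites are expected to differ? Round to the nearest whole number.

Invert JC69: p = (3/4)(1 − e^(−4d/3)) = 0.75 × (1 − e^(-1.612)) = 0.75 × (1 − 0.199488) = 0.600384.
Expected differing sites = pL ≈ 0.600384 × 2088 = 1253.601792 ≈ 1254.

1254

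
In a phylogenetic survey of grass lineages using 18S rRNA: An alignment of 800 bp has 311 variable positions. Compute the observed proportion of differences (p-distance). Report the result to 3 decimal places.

p = 311/800 = 0.38875 ≈ 0.389 (to 3 d.p.).

0.389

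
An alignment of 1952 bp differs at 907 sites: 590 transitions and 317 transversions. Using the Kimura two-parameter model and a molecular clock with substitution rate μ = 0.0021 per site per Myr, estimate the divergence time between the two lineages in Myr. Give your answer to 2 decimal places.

196.75

P = 590/1952 ≈ 0.302254 and Q = 317/1952 ≈ 0.162398.
Under the Kimura two-parameter model, d = −½ ln(1 − 2P − Q) − ¼ ln(1 − 2Q).
1 − 2P − Q = 0.233094, giving −½ ln(0.233094) = 0.728157.
1 − 2Q = 0.675204, giving −¼ ln(0.675204) = 0.098185.
d = 0.728157 + 0.098185 = 0.826342.
Under a molecular clock d = 2μt, so t = d/(2μ) = 0.826342 / (2 × 0.0021) = 196.75 Myr.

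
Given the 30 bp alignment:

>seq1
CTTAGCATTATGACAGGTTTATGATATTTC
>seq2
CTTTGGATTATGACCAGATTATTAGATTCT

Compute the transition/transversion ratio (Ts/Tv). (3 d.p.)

Transitions are A↔G and C↔T; transversions are all other mismatches.
Transitions: 3. Transversions: 6.
R = 3/6 = 0.500.

0.500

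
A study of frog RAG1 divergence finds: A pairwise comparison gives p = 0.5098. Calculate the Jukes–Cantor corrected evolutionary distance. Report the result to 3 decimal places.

0.854

d = −(3/4) ln(1 − 4p/3) = −0.75 ln(1 − 0.679733) = −0.75 ln(0.320267)
  = −0.75 × (-1.138600) = 0.853950 substitutions/site.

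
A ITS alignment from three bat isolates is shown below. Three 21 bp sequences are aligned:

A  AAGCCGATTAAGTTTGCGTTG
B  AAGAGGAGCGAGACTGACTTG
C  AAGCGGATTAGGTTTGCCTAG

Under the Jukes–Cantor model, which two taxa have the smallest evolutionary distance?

A and C

A–B: 9/21 differ, p = 0.429, d = 0.635.
A–C: 4/21 differ, p = 0.190, d = 0.220.
B–C: 9/21 differ, p = 0.429, d = 0.635.
The smallest distance is between A and C.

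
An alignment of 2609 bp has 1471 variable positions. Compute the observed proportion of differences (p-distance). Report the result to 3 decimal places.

p = 1471/2609 = 0.563817… ≈ 0.564 (to 3 d.p.).

0.564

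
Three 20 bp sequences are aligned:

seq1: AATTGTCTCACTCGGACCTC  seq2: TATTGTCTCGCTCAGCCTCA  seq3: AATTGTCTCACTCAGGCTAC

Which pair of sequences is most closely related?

seq1 and seq3

seq1–seq2: 7/20 differ, p = 0.350, d = 0.471.
seq1–seq3: 4/20 differ, p = 0.200, d = 0.233.
seq2–seq3: 5/20 differ, p = 0.250, d = 0.304.
The smallest distance is between seq1 and seq3.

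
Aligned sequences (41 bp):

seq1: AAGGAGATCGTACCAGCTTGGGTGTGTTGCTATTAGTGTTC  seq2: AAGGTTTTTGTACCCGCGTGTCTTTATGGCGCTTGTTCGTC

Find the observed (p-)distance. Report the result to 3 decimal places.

0.415

The sequences differ at 17 of 41 positions.
p = 17/41 = 0.414634… ≈ 0.415 (to 3 d.p.).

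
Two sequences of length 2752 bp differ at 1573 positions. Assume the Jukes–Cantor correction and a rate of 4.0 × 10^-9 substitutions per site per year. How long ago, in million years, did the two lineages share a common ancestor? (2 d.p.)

p = 1573/2752 ≈ 0.571584.
d = −(3/4) ln(1 − 4p/3) = −0.75 ln(1 − 0.762112) = −0.75 ln(0.237888)
  = −0.75 × (-1.435955) = 1.076966 substitutions/site.
Under a molecular clock d = 2μt, so t = d/(2μ) = 1.076966 / (2 × 4.0 × 10^-9) = 134.62 million years.

134.62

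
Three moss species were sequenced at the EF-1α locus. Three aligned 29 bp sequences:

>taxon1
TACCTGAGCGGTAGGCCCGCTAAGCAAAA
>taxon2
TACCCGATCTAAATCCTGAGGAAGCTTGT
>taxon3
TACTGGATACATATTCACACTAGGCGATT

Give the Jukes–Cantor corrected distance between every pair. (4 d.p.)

taxon1–taxon2: 16/29 sites differ → p ≈ 0.551724, d = −0.75 ln(1 − 0.735632) = 0.997810 ≈ 0.9978.
taxon1–taxon3: 14/29 sites differ → p ≈ 0.482759, d = −0.75 ln(1 − 0.643679) = 0.773942 ≈ 0.7739.
taxon2–taxon3: 14/29 sites differ → p ≈ 0.482759, d = −0.75 ln(1 − 0.643679) = 0.773942 ≈ 0.7739.

d(taxon1,taxon2) = 0.9978, d(taxon1,taxon3) = 0.7739, d(taxon2,taxon3) = 0.7739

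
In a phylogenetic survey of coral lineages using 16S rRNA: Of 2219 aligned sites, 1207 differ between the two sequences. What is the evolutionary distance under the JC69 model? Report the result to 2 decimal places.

p = 1207/2219 ≈ 0.543939.
d = −(3/4) ln(1 − 4p/3) = −0.75 ln(1 − 0.725252) = −0.75 ln(0.274748)
  = −0.75 × (-1.291901) = 0.968926 substitutions/site.

0.97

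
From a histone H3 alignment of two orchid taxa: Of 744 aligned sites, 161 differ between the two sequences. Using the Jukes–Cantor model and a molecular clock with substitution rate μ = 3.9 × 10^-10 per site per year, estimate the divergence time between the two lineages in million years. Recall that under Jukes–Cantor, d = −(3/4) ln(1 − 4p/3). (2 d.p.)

p = 161/744 ≈ 0.216398.
d = −(3/4) ln(1 − 4p/3) = −0.75 ln(1 − 0.288531) = −0.75 ln(0.711469)
  = −0.75 × (-0.340423) = 0.255317 substitutions/site.
Under a molecular clock d = 2μt, so t = d/(2μ) = 0.255317 / (2 × 3.9 × 10^-10) = 327.33 million years.

327.33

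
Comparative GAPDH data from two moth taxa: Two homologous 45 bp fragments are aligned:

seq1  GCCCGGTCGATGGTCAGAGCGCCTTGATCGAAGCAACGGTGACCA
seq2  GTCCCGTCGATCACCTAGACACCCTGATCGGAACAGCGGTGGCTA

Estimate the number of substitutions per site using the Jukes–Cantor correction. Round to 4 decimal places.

0.4819

The sequences differ at 16 of 45 sites, so p = 16/45 ≈ 0.355556.
d = −(3/4) ln(1 − 4p/3) = −0.75 ln(1 − 0.474075) = −0.75 ln(0.525925)
  = −0.75 × (-0.642597) = 0.481948 substitutions/site.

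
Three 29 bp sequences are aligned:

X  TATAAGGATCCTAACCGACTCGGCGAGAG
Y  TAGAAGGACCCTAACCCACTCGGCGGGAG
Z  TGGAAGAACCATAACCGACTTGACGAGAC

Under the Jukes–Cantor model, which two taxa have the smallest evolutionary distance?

X–Y: 4/29 differ, p = 0.138, d = 0.152.
X–Z: 8/29 differ, p = 0.276, d = 0.344.
Y–Z: 8/29 differ, p = 0.276, d = 0.344.
The smallest distance is between X and Y.

X and Y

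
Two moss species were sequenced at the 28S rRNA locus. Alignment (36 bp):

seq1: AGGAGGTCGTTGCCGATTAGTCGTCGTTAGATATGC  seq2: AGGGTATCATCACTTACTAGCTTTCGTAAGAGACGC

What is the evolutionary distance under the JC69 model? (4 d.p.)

The sequences differ at 15 of 36 sites, so p = 15/36 ≈ 0.416667.
d = −(3/4) ln(1 − 4p/3) = −0.75 ln(1 − 0.555556) = −0.75 ln(0.444444)
  = −0.75 × (-0.810931) = 0.608198 substitutions/site.

0.6082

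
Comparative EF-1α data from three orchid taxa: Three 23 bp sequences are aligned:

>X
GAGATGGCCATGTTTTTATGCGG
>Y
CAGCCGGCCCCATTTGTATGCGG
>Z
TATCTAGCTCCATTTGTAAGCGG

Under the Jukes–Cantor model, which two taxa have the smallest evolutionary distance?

Y and Z

X–Y: 7/23 differ, p = 0.304, d = 0.390.
X–Z: 10/23 differ, p = 0.435, d = 0.650.
Y–Z: 6/23 differ, p = 0.261, d = 0.321.
The smallest distance is between Y and Z.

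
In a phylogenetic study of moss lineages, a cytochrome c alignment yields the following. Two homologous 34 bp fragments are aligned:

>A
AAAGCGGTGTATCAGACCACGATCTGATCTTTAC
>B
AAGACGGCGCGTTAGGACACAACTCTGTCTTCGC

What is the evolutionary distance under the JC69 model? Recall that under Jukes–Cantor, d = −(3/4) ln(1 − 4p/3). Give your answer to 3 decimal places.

0.741

The sequences differ at 16 of 34 sites, so p = 16/34 ≈ 0.470588.
d = −(3/4) ln(1 − 4p/3) = −0.75 ln(1 − 0.627451) = −0.75 ln(0.372549)
  = −0.75 × (-0.987387) = 0.740540 substitutions/site.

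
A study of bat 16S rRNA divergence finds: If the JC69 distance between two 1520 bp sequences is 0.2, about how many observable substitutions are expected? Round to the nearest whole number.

Invert JC69: p = (3/4)(1 − e^(−4d/3)) = 0.75 × (1 − e^(-0.266667)) = 0.75 × (1 − 0.765928) = 0.175554.
Expected differing sites = pL ≈ 0.175554 × 1520 = 266.84208 ≈ 267.

267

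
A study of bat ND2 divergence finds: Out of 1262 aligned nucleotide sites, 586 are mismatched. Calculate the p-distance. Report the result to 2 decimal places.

p = 586/1262 = 0.464342… ≈ 0.46 (to 2 d.p.).

0.46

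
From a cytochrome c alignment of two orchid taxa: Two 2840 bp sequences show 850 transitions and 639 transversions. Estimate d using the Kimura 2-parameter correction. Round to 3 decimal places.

1.017

P = 850/2840 ≈ 0.299296 and Q = 639/2840 = 0.225.
Under the Kimura two-parameter model, d = −½ ln(1 − 2P − Q) − ¼ ln(1 − 2Q).
1 − 2P − Q = 0.176408, giving −½ ln(0.176408) = 0.867478.
1 − 2Q = 0.55, giving −¼ ln(0.55) = 0.149459.
d = 0.867478 + 0.149459 = 1.016937.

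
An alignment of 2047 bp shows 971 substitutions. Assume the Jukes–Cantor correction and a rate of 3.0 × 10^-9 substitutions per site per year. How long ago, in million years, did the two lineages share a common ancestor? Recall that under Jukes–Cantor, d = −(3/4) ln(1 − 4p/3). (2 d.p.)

125.12

p = 971/2047 ≈ 0.474353.
d = −(3/4) ln(1 − 4p/3) = −0.75 ln(1 − 0.632471) = −0.75 ln(0.367529)
  = −0.75 × (-1.000953) = 0.750715 substitutions/site.
Under a molecular clock d = 2μt, so t = d/(2μ) = 0.750715 / (2 × 3.0 × 10^-9) = 125.12 million years.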